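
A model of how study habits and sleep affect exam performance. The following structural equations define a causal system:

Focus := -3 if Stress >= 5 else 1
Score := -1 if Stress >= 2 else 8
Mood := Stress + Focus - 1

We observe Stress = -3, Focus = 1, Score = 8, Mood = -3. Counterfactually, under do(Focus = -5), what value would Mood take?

Under do(Focus=-5), the mechanism Focus := -3 if Stress >= 5 else 1 is discarded; Focus is fixed at -5.
Mood = Stress + Focus - 1  [with Stress=-3, Focus=-5]  = -9

-9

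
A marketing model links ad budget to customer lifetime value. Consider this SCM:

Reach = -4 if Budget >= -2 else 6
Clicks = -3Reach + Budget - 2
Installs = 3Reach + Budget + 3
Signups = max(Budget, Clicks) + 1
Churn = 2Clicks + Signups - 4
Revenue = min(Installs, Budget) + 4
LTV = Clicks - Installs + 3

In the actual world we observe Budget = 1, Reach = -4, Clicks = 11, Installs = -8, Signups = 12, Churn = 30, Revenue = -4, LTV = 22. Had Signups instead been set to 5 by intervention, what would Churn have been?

23

The intervention breaks the incoming arrows to Signups: Signups = max(Budget, Clicks) + 1 no longer applies, and Signups = 5.
Reach = -4 if Budget >= -2 else 6  [with Budget=1]  = -4
Clicks = -3Reach + Budget - 2  [with Reach=-4, Budget=1]  = 11
Churn = 2Clicks + Signups - 4  [with Clicks=11, Signups=5]  = 23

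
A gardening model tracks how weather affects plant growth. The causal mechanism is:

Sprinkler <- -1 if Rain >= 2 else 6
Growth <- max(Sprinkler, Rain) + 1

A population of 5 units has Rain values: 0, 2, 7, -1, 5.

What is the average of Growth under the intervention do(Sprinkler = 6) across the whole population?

Every unit gets Sprinkler=6 under the intervention. Growth values become 7, 7, 8, 7, 7; E[Growth|do(Sprinkler=6)] = 7.2.

7.2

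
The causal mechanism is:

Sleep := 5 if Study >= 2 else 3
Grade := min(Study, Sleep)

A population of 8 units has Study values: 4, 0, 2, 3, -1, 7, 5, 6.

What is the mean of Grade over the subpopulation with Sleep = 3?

-0.5

Observing Sleep=3 restricts to units where Sleep's equation naturally yields 3: Study ∈ {0, -1}. In that subpopulation Grade = 0, -1, mean -0.5.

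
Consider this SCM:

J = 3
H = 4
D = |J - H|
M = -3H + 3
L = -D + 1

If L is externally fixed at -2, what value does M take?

-9

do(L=-2) replaces the equation L = -D + 1 with the constant L = -2.
M is not downstream of the intervention, so its value is determined by the original equations.
M = -3H + 3  [with H=4]  = -9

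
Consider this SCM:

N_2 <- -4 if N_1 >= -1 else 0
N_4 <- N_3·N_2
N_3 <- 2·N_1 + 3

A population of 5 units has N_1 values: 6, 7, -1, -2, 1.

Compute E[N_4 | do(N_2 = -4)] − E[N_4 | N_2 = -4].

do(N_2=-4) breaks N_2's dependence on N_1. With N_2=-4 fixed, N_4 across the units is -60, -68, -4, 4, -20, mean -29.6.
Observing N_2=-4 restricts to units where N_2's equation naturally yields -4: N_1 ∈ {6, 7, -1, 1}. In that subpopulation N_4 = -60, -68, -4, -20, mean -38.
Difference = -29.6 − (-38) = 8.4.

8.4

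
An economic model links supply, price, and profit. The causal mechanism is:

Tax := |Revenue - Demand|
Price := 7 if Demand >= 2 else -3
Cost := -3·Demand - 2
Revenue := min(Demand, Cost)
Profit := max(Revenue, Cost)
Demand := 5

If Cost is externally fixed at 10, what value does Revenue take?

The intervention breaks the incoming arrows to Cost: Cost := -3·Demand - 2 no longer applies, and Cost = 10.
Revenue = min(Demand, Cost)  [with Demand=5, Cost=10]  = 5

5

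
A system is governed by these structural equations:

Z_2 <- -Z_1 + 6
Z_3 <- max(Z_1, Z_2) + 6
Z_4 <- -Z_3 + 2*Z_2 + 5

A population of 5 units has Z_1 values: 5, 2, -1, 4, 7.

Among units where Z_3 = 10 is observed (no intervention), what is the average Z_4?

Conditioning on Z_3=10 selects the 2 unit(s) with Z_1 ∈ {2, 4}. Their Z_4 values: 3, -1. Mean = 1.

1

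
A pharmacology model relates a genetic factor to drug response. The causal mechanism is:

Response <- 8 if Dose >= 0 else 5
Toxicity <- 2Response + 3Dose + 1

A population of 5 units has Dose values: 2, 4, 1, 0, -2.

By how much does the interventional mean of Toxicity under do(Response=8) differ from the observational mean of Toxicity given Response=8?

Under do(Response=8), Response's equation is replaced by Response=8 for every unit. Per-unit Toxicity: 23, 29, 20, 17, 11. Mean = 20.
Observing Response=8 restricts to units where Response's equation naturally yields 8: Dose ∈ {2, 4, 1, 0}. In that subpopulation Toxicity = 23, 29, 20, 17, mean 22.25.
Difference = 20 − 22.25 = -2.25.

-2.25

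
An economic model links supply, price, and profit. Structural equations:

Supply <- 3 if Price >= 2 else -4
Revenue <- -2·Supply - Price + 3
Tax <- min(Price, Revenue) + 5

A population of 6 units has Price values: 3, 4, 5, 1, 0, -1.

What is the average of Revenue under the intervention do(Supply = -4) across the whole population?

The intervention sets Supply=-4 in all 6 units regardless of Price. Recomputing Revenue per unit gives 8, 7, 6, 10, 11, 12; average 9.

9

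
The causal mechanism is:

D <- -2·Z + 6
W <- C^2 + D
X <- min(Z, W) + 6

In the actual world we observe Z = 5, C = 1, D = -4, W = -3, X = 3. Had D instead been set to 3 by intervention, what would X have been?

do(D=3) replaces the equation D <- -2·Z + 6 with the constant D = 3.
W = C^2 + D  [with C=1, D=3]  = 4
X = min(Z, W) + 6  [with Z=5, W=4]  = 10

10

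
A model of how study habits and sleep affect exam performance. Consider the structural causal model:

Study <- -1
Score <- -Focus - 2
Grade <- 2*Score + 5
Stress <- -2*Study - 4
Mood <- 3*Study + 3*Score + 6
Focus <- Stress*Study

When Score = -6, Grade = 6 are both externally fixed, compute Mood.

-15

Setting Score = -6, Grade = 6 by intervention discards those variables' equations.
Mood = 3*Study + 3*Score + 6  [with Study=-1, Score=-6]  = -15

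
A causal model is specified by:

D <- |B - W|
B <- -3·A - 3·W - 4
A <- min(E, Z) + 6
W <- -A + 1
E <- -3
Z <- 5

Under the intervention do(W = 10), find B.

Intervening sets W = 10 and removes its equation (W <- -A + 1).
A = min(E, Z) + 6  [with E=-3, Z=5]  = 3
B = -3·A - 3·W - 4  [with A=3, W=10]  = -43

-43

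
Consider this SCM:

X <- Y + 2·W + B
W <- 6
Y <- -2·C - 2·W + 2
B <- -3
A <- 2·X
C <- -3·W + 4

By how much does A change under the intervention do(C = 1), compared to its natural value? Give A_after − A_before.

The intervention breaks the incoming arrows to C: C <- -3·W + 4 no longer applies, and C = 1.
Y = -2·C - 2·W + 2  [with C=1, W=6]  = -12
X = Y + 2·W + B  [with Y=-12, W=6, B=-3]  = -3
A = 2·X  [with X=-3]  = -6
Without intervention: C = -3·W + 4  [with W=6]  = -14; Y = -2·C - 2·W + 2  [with C=-14, W=6]  = 18; X = Y + 2·W + B  [with Y=18, W=6, B=-3]  = 27; A = 2·X  [with X=27]  = 54.
Change = -6 − 54 = -60.

-60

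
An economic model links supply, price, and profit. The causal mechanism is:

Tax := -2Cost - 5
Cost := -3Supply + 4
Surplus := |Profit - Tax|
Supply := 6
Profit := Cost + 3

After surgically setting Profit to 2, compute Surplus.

21

Intervening sets Profit = 2 and removes its equation (Profit := Cost + 3).
Cost = -3Supply + 4  [with Supply=6]  = -14
Tax = -2Cost - 5  [with Cost=-14]  = 23
Surplus = |Profit - Tax|  [with Profit=2, Tax=23]  = 21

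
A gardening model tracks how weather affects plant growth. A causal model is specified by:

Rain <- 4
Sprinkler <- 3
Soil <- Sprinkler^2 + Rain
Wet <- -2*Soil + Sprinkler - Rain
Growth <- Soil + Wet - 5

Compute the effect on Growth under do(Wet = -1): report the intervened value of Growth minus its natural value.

26

Intervening sets Wet = -1 and removes its equation (Wet <- -2*Soil + Sprinkler - Rain).
Soil = Sprinkler^2 + Rain  [with Sprinkler=3, Rain=4]  = 13
Growth = Soil + Wet - 5  [with Soil=13, Wet=-1]  = 7
Without intervention: Soil = Sprinkler^2 + Rain  [with Sprinkler=3, Rain=4]  = 13; Wet = -2*Soil + Sprinkler - Rain  [with Soil=13, Sprinkler=3, Rain=4]  = -27; Growth = Soil + Wet - 5  [with Soil=13, Wet=-27]  = -19.
Change = 7 − (-19) = 26.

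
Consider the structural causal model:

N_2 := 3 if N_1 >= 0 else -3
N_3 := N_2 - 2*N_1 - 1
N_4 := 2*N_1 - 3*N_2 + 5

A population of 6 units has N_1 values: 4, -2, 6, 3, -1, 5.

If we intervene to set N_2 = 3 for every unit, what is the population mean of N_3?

do(N_2=3) breaks N_2's dependence on N_1. With N_2=3 fixed, N_3 across the units is -6, 6, -10, -4, 4, -8, mean -3.

-3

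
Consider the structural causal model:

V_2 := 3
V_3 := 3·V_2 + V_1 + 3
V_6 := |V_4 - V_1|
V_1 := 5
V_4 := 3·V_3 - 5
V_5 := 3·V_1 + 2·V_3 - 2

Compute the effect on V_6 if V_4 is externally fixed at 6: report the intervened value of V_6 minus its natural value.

Under do(V_4=6), the mechanism V_4 := 3·V_3 - 5 is discarded; V_4 is fixed at 6.
V_6 = |V_4 - V_1|  [with V_4=6, V_1=5]  = 1
Without intervention: V_3 = 3·V_2 + V_1 + 3  [with V_2=3, V_1=5]  = 17; V_4 = 3·V_3 - 5  [with V_3=17]  = 46; V_6 = |V_4 - V_1|  [with V_4=46, V_1=5]  = 41.
Change = 1 − 41 = -40.

-40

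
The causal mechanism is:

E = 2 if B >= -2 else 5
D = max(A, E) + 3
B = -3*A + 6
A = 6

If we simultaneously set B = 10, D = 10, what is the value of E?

The joint intervention fixes B = 10, D = 10, removing each variable's own equation.
E = 2 if B >= -2 else 5  [with B=10]  = 2

2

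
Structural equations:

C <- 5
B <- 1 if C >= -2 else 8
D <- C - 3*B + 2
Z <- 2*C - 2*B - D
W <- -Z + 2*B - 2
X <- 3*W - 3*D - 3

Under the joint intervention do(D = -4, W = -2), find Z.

The joint intervention fixes D = -4, W = -2, removing each variable's own equation.
B = 1 if C >= -2 else 8  [with C=5]  = 1
Z = 2*C - 2*B - D  [with C=5, B=1, D=-4]  = 12

12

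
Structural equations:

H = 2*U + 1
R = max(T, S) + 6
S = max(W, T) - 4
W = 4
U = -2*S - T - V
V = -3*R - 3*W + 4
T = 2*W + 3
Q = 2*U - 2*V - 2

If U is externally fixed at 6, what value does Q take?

Intervening sets U = 6 and removes its equation (U = -2*S - T - V).
T = 2*W + 3  [with W=4]  = 11
S = max(W, T) - 4  [with W=4, T=11]  = 7
R = max(T, S) + 6  [with T=11, S=7]  = 17
V = -3*R - 3*W + 4  [with R=17, W=4]  = -59
Q = 2*U - 2*V - 2  [with U=6, V=-59]  = 128

128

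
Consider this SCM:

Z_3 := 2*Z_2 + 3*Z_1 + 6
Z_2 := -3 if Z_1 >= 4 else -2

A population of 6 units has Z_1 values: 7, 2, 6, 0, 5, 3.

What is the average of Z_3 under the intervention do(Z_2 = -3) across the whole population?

11.5

Under do(Z_2=-3), Z_2's equation is replaced by Z_2=-3 for every unit. Per-unit Z_3: 21, 6, 18, 0, 15, 9. Mean = 11.5.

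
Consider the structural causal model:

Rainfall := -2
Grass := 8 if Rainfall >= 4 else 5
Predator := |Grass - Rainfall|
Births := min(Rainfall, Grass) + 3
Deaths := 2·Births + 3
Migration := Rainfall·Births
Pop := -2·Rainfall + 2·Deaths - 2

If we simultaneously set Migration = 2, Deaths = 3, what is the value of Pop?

Setting Migration = 2, Deaths = 3 by intervention discards those variables' equations.
Pop = -2·Rainfall + 2·Deaths - 2  [with Rainfall=-2, Deaths=3]  = 8

8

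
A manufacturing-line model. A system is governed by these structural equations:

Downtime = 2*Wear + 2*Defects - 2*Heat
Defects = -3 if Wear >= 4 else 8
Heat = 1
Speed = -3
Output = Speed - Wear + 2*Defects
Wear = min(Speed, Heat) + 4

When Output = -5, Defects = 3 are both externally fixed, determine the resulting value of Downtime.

Setting Output = -5, Defects = 3 by intervention discards those variables' equations.
Wear = min(Speed, Heat) + 4  [with Speed=-3, Heat=1]  = 1
Downtime = 2*Wear + 2*Defects - 2*Heat  [with Wear=1, Defects=3, Heat=1]  = 6

6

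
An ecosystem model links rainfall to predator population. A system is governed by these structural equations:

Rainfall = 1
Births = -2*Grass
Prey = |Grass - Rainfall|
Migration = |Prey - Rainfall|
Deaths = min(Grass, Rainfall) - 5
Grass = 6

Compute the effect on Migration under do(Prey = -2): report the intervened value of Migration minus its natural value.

-1

The intervention breaks the incoming arrows to Prey: Prey = |Grass - Rainfall| no longer applies, and Prey = -2.
Migration = |Prey - Rainfall|  [with Prey=-2, Rainfall=1]  = 3
Without intervention: Prey = |Grass - Rainfall|  [with Grass=6, Rainfall=1]  = 5; Migration = |Prey - Rainfall|  [with Prey=5, Rainfall=1]  = 4.
Change = 3 − 4 = -1.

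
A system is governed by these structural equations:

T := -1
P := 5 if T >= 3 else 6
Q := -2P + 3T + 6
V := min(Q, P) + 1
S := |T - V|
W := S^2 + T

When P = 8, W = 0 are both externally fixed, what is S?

11

Setting P = 8, W = 0 by intervention discards those variables' equations.
Q = -2P + 3T + 6  [with P=8, T=-1]  = -13
V = min(Q, P) + 1  [with Q=-13, P=8]  = -12
S = |T - V|  [with T=-1, V=-12]  = 11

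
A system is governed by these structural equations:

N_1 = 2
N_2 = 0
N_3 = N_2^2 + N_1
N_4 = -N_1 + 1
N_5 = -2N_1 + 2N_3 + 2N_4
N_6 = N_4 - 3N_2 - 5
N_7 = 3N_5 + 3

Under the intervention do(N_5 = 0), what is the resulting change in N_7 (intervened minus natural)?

6

Under do(N_5=0), the mechanism N_5 = -2N_1 + 2N_3 + 2N_4 is discarded; N_5 is fixed at 0.
N_7 = 3N_5 + 3  [with N_5=0]  = 3
Without intervention: N_3 = N_2^2 + N_1  [with N_2=0, N_1=2]  = 2; N_4 = -N_1 + 1  [with N_1=2]  = -1; N_5 = -2N_1 + 2N_3 + 2N_4  [with N_1=2, N_3=2, N_4=-1]  = -2; N_7 = 3N_5 + 3  [with N_5=-2]  = -3.
Change = 3 − (-3) = 6.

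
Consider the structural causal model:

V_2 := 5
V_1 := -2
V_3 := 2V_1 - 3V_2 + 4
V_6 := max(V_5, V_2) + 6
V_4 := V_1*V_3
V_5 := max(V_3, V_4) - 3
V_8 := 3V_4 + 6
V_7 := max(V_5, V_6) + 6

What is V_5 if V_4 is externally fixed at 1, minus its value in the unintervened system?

-29

Intervening sets V_4 = 1 and removes its equation (V_4 := V_1*V_3).
V_3 = 2V_1 - 3V_2 + 4  [with V_1=-2, V_2=5]  = -15
V_5 = max(V_3, V_4) - 3  [with V_3=-15, V_4=1]  = -2
Without intervention: V_3 = 2V_1 - 3V_2 + 4  [with V_1=-2, V_2=5]  = -15; V_4 = V_1*V_3  [with V_1=-2, V_3=-15]  = 30; V_5 = max(V_3, V_4) - 3  [with V_3=-15, V_4=30]  = 27.
Change = -2 − 27 = -29.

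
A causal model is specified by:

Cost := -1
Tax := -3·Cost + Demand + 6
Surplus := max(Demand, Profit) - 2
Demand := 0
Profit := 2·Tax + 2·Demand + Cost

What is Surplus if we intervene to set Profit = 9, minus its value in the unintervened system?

-8

Intervening sets Profit = 9 and removes its equation (Profit := 2·Tax + 2·Demand + Cost).
Surplus = max(Demand, Profit) - 2  [with Demand=0, Profit=9]  = 7
Without intervention: Tax = -3·Cost + Demand + 6  [with Cost=-1, Demand=0]  = 9; Profit = 2·Tax + 2·Demand + Cost  [with Tax=9, Demand=0, Cost=-1]  = 17; Surplus = max(Demand, Profit) - 2  [with Demand=0, Profit=17]  = 15.
Change = 7 − 15 = -8.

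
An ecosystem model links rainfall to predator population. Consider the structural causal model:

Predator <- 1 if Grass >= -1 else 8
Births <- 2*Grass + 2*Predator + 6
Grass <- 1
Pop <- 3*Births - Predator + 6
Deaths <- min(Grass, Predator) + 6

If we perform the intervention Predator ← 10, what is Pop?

80

do(Predator=10) replaces the equation Predator <- 1 if Grass >= -1 else 8 with the constant Predator = 10.
Births = 2*Grass + 2*Predator + 6  [with Grass=1, Predator=10]  = 28
Pop = 3*Births - Predator + 6  [with Births=28, Predator=10]  = 80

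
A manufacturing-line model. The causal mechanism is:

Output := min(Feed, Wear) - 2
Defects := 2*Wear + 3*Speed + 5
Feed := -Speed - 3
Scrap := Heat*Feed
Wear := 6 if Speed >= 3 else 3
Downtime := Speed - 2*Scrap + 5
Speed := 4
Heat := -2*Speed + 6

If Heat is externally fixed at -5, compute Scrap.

The intervention breaks the incoming arrows to Heat: Heat := -2*Speed + 6 no longer applies, and Heat = -5.
Feed = -Speed - 3  [with Speed=4]  = -7
Scrap = Heat*Feed  [with Heat=-5, Feed=-7]  = 35

35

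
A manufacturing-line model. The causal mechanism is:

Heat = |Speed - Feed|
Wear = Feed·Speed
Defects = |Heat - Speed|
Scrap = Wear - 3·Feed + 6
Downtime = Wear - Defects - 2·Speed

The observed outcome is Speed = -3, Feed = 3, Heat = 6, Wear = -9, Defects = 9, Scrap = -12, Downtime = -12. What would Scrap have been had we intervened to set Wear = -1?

Under do(Wear=-1), the mechanism Wear = Feed·Speed is discarded; Wear is fixed at -1.
Scrap = Wear - 3·Feed + 6  [with Wear=-1, Feed=3]  = -4

-4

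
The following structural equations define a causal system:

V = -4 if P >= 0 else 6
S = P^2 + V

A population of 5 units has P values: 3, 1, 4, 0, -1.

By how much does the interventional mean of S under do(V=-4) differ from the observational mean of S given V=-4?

Under do(V=-4), V's equation is replaced by V=-4 for every unit. Per-unit S: 5, -3, 12, -4, -3. Mean = 1.4.
Conditioning on V=-4 selects the 4 unit(s) with P ∈ {3, 1, 4, 0}. Their S values: 5, -3, 12, -4. Mean = 2.5.
Difference = 1.4 − 2.5 = -1.1.

-1.1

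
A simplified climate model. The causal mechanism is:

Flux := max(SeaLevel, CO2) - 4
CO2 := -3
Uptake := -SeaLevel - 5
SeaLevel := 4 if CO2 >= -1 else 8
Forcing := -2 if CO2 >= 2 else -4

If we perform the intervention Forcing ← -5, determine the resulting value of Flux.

4

Under do(Forcing=-5), the mechanism Forcing := -2 if CO2 >= 2 else -4 is discarded; Forcing is fixed at -5.
Since Flux is not a descendant of the intervened variable, it is unaffected.
SeaLevel = 4 if CO2 >= -1 else 8  [with CO2=-3]  = 8
Flux = max(SeaLevel, CO2) - 4  [with SeaLevel=8, CO2=-3]  = 4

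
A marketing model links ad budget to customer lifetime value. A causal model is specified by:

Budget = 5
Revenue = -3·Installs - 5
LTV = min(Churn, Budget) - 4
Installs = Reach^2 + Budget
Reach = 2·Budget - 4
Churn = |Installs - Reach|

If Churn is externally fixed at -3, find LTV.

Under do(Churn=-3), the mechanism Churn = |Installs - Reach| is discarded; Churn is fixed at -3.
LTV = min(Churn, Budget) - 4  [with Churn=-3, Budget=5]  = -7

-7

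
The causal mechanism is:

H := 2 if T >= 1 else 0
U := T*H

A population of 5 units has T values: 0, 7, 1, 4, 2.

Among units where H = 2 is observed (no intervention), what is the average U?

7

E[U|H=2] averages over only the 4 units with H=2 (T = 7, 1, 4, 2): U = 14, 2, 8, 4, mean 7.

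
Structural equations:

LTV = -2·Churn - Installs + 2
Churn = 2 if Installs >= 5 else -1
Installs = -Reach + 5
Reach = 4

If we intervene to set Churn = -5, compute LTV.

The intervention breaks the incoming arrows to Churn: Churn = 2 if Installs >= 5 else -1 no longer applies, and Churn = -5.
Installs = -Reach + 5  [with Reach=4]  = 1
LTV = -2·Churn - Installs + 2  [with Churn=-5, Installs=1]  = 11

11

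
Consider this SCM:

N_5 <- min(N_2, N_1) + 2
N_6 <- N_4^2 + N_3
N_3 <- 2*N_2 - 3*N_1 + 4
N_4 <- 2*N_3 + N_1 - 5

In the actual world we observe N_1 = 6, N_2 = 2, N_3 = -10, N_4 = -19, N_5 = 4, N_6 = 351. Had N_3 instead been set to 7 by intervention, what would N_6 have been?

The intervention breaks the incoming arrows to N_3: N_3 <- 2*N_2 - 3*N_1 + 4 no longer applies, and N_3 = 7.
N_4 = 2*N_3 + N_1 - 5  [with N_3=7, N_1=6]  = 15
N_6 = N_4^2 + N_3  [with N_4=15, N_3=7]  = 232

232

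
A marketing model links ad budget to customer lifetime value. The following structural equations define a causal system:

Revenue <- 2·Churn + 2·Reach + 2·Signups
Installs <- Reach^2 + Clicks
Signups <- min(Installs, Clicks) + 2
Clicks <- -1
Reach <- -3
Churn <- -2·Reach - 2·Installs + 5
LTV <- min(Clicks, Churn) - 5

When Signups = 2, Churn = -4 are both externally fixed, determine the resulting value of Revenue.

-10

The joint intervention fixes Signups = 2, Churn = -4, removing each variable's own equation.
Revenue = 2·Churn + 2·Reach + 2·Signups  [with Churn=-4, Reach=-3, Signups=2]  = -10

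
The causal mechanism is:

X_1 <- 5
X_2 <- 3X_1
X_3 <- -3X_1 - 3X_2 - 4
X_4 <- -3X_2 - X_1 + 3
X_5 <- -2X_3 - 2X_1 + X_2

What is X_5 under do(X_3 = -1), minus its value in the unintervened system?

do(X_3=-1) replaces the equation X_3 <- -3X_1 - 3X_2 - 4 with the constant X_3 = -1.
X_2 = 3X_1  [with X_1=5]  = 15
X_5 = -2X_3 - 2X_1 + X_2  [with X_3=-1, X_1=5, X_2=15]  = 7
Without intervention: X_2 = 3X_1  [with X_1=5]  = 15; X_3 = -3X_1 - 3X_2 - 4  [with X_1=5, X_2=15]  = -64; X_5 = -2X_3 - 2X_1 + X_2  [with X_3=-64, X_1=5, X_2=15]  = 133.
Change = 7 − 133 = -126.

-126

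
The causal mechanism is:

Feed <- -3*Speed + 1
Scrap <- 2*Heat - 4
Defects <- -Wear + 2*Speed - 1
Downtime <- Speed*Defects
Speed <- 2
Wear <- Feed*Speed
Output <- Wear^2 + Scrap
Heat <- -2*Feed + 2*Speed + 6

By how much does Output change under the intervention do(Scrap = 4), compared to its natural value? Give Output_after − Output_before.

-32

Intervening sets Scrap = 4 and removes its equation (Scrap <- 2*Heat - 4).
Feed = -3*Speed + 1  [with Speed=2]  = -5
Wear = Feed*Speed  [with Feed=-5, Speed=2]  = -10
Output = Wear^2 + Scrap  [with Wear=-10, Scrap=4]  = 104
Without intervention: Feed = -3*Speed + 1  [with Speed=2]  = -5; Heat = -2*Feed + 2*Speed + 6  [with Feed=-5, Speed=2]  = 20; Wear = Feed*Speed  [with Feed=-5, Speed=2]  = -10; Scrap = 2*Heat - 4  [with Heat=20]  = 36; Output = Wear^2 + Scrap  [with Wear=-10, Scrap=36]  = 136.
Change = 104 − 136 = -32.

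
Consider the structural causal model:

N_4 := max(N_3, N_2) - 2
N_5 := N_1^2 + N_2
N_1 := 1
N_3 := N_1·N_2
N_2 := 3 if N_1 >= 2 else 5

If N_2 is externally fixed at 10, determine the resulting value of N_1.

Under do(N_2=10), the mechanism N_2 := 3 if N_1 >= 2 else 5 is discarded; N_2 is fixed at 10.
N_1 is not downstream of the intervention, so its value is determined by the original equations.

1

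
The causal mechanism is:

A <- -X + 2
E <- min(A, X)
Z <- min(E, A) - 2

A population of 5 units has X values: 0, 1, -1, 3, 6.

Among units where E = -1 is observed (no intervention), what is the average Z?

-3

E[Z|E=-1] averages over only the 2 units with E=-1 (X = -1, 3): Z = -3, -3, mean -3.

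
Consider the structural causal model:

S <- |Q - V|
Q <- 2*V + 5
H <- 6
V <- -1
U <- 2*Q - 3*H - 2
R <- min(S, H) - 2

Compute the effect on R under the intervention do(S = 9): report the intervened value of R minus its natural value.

Under do(S=9), the mechanism S <- |Q - V| is discarded; S is fixed at 9.
R = min(S, H) - 2  [with S=9, H=6]  = 4
Without intervention: Q = 2*V + 5  [with V=-1]  = 3; S = |Q - V|  [with Q=3, V=-1]  = 4; R = min(S, H) - 2  [with S=4, H=6]  = 2.
Change = 4 − 2 = 2.

2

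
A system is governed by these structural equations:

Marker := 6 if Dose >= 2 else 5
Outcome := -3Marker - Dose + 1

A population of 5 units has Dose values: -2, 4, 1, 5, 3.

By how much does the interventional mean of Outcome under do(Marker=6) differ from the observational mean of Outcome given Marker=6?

Under do(Marker=6), Marker's equation is replaced by Marker=6 for every unit. Per-unit Outcome: -15, -21, -18, -22, -20. Mean = -19.2.
Conditioning on Marker=6 selects the 3 unit(s) with Dose ∈ {4, 5, 3}. Their Outcome values: -21, -22, -20. Mean = -21.
Difference = -19.2 − (-21) = 1.8.

1.8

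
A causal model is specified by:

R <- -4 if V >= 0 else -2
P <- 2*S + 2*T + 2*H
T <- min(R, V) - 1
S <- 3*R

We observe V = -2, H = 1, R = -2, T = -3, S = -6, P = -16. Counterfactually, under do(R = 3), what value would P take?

The intervention breaks the incoming arrows to R: R <- -4 if V >= 0 else -2 no longer applies, and R = 3.
T = min(R, V) - 1  [with R=3, V=-2]  = -3
S = 3*R  [with R=3]  = 9
P = 2*S + 2*T + 2*H  [with S=9, T=-3, H=1]  = 14

14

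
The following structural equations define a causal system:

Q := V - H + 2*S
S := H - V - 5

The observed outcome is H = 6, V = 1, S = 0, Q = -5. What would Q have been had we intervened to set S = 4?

The intervention breaks the incoming arrows to S: S := H - V - 5 no longer applies, and S = 4.
Q = V - H + 2*S  [with V=1, H=6, S=4]  = 3

3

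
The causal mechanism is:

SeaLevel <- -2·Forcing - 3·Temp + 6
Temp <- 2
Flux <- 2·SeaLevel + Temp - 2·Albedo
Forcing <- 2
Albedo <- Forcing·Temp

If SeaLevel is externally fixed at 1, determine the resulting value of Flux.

Intervening sets SeaLevel = 1 and removes its equation (SeaLevel <- -2·Forcing - 3·Temp + 6).
Albedo = Forcing·Temp  [with Forcing=2, Temp=2]  = 4
Flux = 2·SeaLevel + Temp - 2·Albedo  [with SeaLevel=1, Temp=2, Albedo=4]  = -4

-4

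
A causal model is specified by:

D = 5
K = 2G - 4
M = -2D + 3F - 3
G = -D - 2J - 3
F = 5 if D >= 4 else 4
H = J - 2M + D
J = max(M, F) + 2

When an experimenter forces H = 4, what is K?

-48

Under do(H=4), the mechanism H = J - 2M + D is discarded; H is fixed at 4.
Since K is not a descendant of the intervened variable, it is unaffected.
F = 5 if D >= 4 else 4  [with D=5]  = 5
M = -2D + 3F - 3  [with D=5, F=5]  = 2
J = max(M, F) + 2  [with M=2, F=5]  = 7
G = -D - 2J - 3  [with D=5, J=7]  = -22
K = 2G - 4  [with G=-22]  = -48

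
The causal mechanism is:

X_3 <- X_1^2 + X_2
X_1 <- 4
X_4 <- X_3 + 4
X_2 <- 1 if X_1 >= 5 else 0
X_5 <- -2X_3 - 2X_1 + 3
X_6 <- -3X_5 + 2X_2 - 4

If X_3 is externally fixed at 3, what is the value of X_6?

The intervention breaks the incoming arrows to X_3: X_3 <- X_1^2 + X_2 no longer applies, and X_3 = 3.
X_2 = 1 if X_1 >= 5 else 0  [with X_1=4]  = 0
X_5 = -2X_3 - 2X_1 + 3  [with X_3=3, X_1=4]  = -11
X_6 = -3X_5 + 2X_2 - 4  [with X_5=-11, X_2=0]  = 29

29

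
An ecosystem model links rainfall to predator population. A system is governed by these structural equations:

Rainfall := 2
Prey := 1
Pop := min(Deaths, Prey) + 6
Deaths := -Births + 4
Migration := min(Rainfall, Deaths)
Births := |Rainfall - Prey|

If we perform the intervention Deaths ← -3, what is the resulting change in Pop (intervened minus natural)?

-4

Under do(Deaths=-3), the mechanism Deaths := -Births + 4 is discarded; Deaths is fixed at -3.
Pop = min(Deaths, Prey) + 6  [with Deaths=-3, Prey=1]  = 3
Without intervention: Births = |Rainfall - Prey|  [with Rainfall=2, Prey=1]  = 1; Deaths = -Births + 4  [with Births=1]  = 3; Pop = min(Deaths, Prey) + 6  [with Deaths=3, Prey=1]  = 7.
Change = 3 − 7 = -4.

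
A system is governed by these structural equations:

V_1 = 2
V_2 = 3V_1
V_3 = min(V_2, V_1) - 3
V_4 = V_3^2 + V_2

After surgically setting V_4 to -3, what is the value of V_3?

Under do(V_4=-3), the mechanism V_4 = V_3^2 + V_2 is discarded; V_4 is fixed at -3.
Since V_3 is not a descendant of the intervened variable, it is unaffected.
V_2 = 3V_1  [with V_1=2]  = 6
V_3 = min(V_2, V_1) - 3  [with V_2=6, V_1=2]  = -1

-1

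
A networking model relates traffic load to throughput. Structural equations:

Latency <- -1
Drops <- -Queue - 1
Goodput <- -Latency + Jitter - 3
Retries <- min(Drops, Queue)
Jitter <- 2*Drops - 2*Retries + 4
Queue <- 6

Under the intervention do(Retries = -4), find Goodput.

Under do(Retries=-4), the mechanism Retries <- min(Drops, Queue) is discarded; Retries is fixed at -4.
Drops = -Queue - 1  [with Queue=6]  = -7
Jitter = 2*Drops - 2*Retries + 4  [with Drops=-7, Retries=-4]  = -2
Goodput = -Latency + Jitter - 3  [with Latency=-1, Jitter=-2]  = -4

-4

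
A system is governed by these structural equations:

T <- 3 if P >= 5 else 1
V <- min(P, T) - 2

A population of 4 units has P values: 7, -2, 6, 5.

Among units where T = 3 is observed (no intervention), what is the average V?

1

Conditioning on T=3 selects the 3 unit(s) with P ∈ {7, 6, 5}. Their V values: 1, 1, 1. Mean = 1.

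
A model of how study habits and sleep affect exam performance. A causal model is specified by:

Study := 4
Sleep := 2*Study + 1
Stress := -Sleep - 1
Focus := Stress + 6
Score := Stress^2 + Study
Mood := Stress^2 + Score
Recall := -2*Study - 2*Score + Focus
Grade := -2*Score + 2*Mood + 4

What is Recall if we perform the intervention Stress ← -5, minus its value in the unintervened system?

155

The intervention breaks the incoming arrows to Stress: Stress := -Sleep - 1 no longer applies, and Stress = -5.
Focus = Stress + 6  [with Stress=-5]  = 1
Score = Stress^2 + Study  [with Stress=-5, Study=4]  = 29
Recall = -2*Study - 2*Score + Focus  [with Study=4, Score=29, Focus=1]  = -65
Without intervention: Sleep = 2*Study + 1  [with Study=4]  = 9; Stress = -Sleep - 1  [with Sleep=9]  = -10; Focus = Stress + 6  [with Stress=-10]  = -4; Score = Stress^2 + Study  [with Stress=-10, Study=4]  = 104; Recall = -2*Study - 2*Score + Focus  [with Study=4, Score=104, Focus=-4]  = -220.
Change = -65 − (-220) = 155.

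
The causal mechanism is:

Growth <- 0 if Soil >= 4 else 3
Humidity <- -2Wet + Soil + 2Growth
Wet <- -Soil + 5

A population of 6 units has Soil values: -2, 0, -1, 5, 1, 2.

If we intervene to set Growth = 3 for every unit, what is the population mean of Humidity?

-1.5

do(Growth=3) breaks Growth's dependence on Soil. With Growth=3 fixed, Humidity across the units is -10, -4, -7, 11, -1, 2, mean -1.5.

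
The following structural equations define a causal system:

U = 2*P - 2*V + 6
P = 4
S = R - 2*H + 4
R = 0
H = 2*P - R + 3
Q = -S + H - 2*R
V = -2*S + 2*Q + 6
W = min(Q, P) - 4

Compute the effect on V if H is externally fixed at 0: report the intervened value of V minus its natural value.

-110

The intervention breaks the incoming arrows to H: H = 2*P - R + 3 no longer applies, and H = 0.
S = R - 2*H + 4  [with R=0, H=0]  = 4
Q = -S + H - 2*R  [with S=4, H=0, R=0]  = -4
V = -2*S + 2*Q + 6  [with S=4, Q=-4]  = -10
Without intervention: H = 2*P - R + 3  [with P=4, R=0]  = 11; S = R - 2*H + 4  [with R=0, H=11]  = -18; Q = -S + H - 2*R  [with S=-18, H=11, R=0]  = 29; V = -2*S + 2*Q + 6  [with S=-18, Q=29]  = 100.
Change = -10 − 100 = -110.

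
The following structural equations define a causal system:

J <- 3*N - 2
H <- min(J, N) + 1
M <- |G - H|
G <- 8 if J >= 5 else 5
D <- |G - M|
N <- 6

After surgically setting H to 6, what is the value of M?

2

do(H=6) replaces the equation H <- min(J, N) + 1 with the constant H = 6.
J = 3*N - 2  [with N=6]  = 16
G = 8 if J >= 5 else 5  [with J=16]  = 8
M = |G - H|  [with G=8, H=6]  = 2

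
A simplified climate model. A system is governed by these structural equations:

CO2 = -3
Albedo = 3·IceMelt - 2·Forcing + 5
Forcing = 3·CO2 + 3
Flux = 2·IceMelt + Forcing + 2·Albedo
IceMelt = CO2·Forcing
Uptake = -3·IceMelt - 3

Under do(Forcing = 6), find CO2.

Under do(Forcing=6), the mechanism Forcing = 3·CO2 + 3 is discarded; Forcing is fixed at 6.
CO2 is not downstream of the intervention, so its value is determined by the original equations.

-3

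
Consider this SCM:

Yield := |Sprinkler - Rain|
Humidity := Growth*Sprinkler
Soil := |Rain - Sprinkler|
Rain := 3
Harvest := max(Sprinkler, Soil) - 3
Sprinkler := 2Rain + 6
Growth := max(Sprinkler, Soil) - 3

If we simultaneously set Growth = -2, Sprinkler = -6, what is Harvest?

6

Under do(Growth = -2, Sprinkler = -6), each intervened variable's structural equation is replaced by its fixed value.
Soil = |Rain - Sprinkler|  [with Rain=3, Sprinkler=-6]  = 9
Harvest = max(Sprinkler, Soil) - 3  [with Sprinkler=-6, Soil=9]  = 6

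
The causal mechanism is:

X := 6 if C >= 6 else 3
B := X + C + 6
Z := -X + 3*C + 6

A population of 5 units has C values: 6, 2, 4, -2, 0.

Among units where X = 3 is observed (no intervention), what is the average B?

10

Conditioning on X=3 selects the 4 unit(s) with C ∈ {2, 4, -2, 0}. Their B values: 11, 13, 7, 9. Mean = 10.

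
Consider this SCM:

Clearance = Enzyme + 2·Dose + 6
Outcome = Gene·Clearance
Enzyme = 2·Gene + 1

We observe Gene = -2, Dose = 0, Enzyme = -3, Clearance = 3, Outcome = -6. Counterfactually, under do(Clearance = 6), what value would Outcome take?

Intervening sets Clearance = 6 and removes its equation (Clearance = Enzyme + 2·Dose + 6).
Outcome = Gene·Clearance  [with Gene=-2, Clearance=6]  = -12

-12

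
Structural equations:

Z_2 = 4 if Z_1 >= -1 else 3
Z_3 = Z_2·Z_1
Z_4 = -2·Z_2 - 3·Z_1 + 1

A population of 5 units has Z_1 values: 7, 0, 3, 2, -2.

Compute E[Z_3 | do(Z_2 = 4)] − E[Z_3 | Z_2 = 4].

-4

The intervention sets Z_2=4 in all 5 units regardless of Z_1. Recomputing Z_3 per unit gives 28, 0, 12, 8, -8; average 8.
Observing Z_2=4 restricts to units where Z_2's equation naturally yields 4: Z_1 ∈ {7, 0, 3, 2}. In that subpopulation Z_3 = 28, 0, 12, 8, mean 12.
Difference = 8 − 12 = -4.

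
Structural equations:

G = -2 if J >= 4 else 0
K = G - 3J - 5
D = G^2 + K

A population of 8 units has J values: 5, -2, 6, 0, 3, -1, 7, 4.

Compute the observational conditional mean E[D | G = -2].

-19.5

E[D|G=-2] averages over only the 4 units with G=-2 (J = 5, 6, 7, 4): D = -18, -21, -24, -15, mean -19.5.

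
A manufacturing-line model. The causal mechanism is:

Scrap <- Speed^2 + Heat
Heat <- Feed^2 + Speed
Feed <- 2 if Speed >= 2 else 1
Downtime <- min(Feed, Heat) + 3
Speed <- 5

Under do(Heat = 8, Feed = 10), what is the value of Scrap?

33

The joint intervention fixes Heat = 8, Feed = 10, removing each variable's own equation.
Scrap = Speed^2 + Heat  [with Speed=5, Heat=8]  = 33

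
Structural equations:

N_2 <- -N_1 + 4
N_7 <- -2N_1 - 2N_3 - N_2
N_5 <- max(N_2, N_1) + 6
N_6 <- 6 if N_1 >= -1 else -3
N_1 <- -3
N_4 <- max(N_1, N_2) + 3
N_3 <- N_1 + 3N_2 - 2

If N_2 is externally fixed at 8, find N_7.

-40

Under do(N_2=8), the mechanism N_2 <- -N_1 + 4 is discarded; N_2 is fixed at 8.
N_3 = N_1 + 3N_2 - 2  [with N_1=-3, N_2=8]  = 19
N_7 = -2N_1 - 2N_3 - N_2  [with N_1=-3, N_3=19, N_2=8]  = -40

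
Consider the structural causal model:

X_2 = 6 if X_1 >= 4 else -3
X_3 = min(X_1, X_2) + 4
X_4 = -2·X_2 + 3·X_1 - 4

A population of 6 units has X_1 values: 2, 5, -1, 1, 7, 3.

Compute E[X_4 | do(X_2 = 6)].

Under do(X_2=6), X_2's equation is replaced by X_2=6 for every unit. Per-unit X_4: -10, -1, -19, -13, 5, -7. Mean = -7.5.

-7.5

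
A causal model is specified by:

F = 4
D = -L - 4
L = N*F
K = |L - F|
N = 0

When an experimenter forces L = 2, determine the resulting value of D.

-6

do(L=2) replaces the equation L = N*F with the constant L = 2.
D = -L - 4  [with L=2]  = -6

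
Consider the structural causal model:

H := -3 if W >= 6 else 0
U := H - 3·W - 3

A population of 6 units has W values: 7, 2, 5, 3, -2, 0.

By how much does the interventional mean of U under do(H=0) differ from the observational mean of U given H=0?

-2.7

do(H=0) breaks H's dependence on W. With H=0 fixed, U across the units is -24, -9, -18, -12, 3, -3, mean -10.5.
Observing H=0 restricts to units where H's equation naturally yields 0: W ∈ {2, 5, 3, -2, 0}. In that subpopulation U = -9, -18, -12, 3, -3, mean -7.8.
Difference = -10.5 − (-7.8) = -2.7.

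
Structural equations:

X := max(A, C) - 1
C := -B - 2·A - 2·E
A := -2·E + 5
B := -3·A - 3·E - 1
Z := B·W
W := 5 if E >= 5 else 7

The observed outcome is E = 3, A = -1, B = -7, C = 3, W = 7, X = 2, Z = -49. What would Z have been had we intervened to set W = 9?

-63

Under do(W=9), the mechanism W := 5 if E >= 5 else 7 is discarded; W is fixed at 9.
A = -2·E + 5  [with E=3]  = -1
B = -3·A - 3·E - 1  [with A=-1, E=3]  = -7
Z = B·W  [with B=-7, W=9]  = -63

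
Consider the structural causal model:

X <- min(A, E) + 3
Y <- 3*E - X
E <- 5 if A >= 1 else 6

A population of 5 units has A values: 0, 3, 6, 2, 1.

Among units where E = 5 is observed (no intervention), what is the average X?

5.75

Conditioning on E=5 selects the 4 unit(s) with A ∈ {3, 6, 2, 1}. Their X values: 6, 8, 5, 4. Mean = 5.75.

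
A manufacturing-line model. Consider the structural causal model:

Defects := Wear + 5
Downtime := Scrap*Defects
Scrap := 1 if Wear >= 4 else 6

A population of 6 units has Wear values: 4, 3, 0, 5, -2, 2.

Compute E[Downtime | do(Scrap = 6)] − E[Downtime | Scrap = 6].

7.5

Every unit gets Scrap=6 under the intervention. Downtime values become 54, 48, 30, 60, 18, 42; E[Downtime|do(Scrap=6)] = 42.
E[Downtime|Scrap=6] averages over only the 4 units with Scrap=6 (Wear = 3, 0, -2, 2): Downtime = 48, 30, 18, 42, mean 34.5.
Difference = 42 − 34.5 = 7.5.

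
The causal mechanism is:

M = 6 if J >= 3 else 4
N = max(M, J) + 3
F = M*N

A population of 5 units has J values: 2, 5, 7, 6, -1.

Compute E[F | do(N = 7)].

36.4

do(N=7) breaks N's dependence on J. With N=7 fixed, F across the units is 28, 42, 42, 42, 28, mean 36.4.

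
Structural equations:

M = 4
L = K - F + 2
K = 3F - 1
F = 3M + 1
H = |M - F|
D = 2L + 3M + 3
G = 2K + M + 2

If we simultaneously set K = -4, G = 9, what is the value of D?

-15

Setting K = -4, G = 9 by intervention discards those variables' equations.
F = 3M + 1  [with M=4]  = 13
L = K - F + 2  [with K=-4, F=13]  = -15
D = 2L + 3M + 3  [with L=-15, M=4]  = -15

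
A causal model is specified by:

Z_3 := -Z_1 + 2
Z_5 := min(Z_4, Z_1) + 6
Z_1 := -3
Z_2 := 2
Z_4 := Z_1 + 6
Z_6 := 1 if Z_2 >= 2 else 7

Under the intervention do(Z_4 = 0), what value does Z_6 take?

Under do(Z_4=0), the mechanism Z_4 := Z_1 + 6 is discarded; Z_4 is fixed at 0.
Since Z_6 is not a descendant of the intervened variable, it is unaffected.
Z_6 = 1 if Z_2 >= 2 else 7  [with Z_2=2]  = 1

1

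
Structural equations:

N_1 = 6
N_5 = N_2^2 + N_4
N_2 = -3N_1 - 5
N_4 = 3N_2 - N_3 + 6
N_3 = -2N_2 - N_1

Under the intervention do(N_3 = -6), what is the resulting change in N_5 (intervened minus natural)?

do(N_3=-6) replaces the equation N_3 = -2N_2 - N_1 with the constant N_3 = -6.
N_2 = -3N_1 - 5  [with N_1=6]  = -23
N_4 = 3N_2 - N_3 + 6  [with N_2=-23, N_3=-6]  = -57
N_5 = N_2^2 + N_4  [with N_2=-23, N_4=-57]  = 472
Without intervention: N_2 = -3N_1 - 5  [with N_1=6]  = -23; N_3 = -2N_2 - N_1  [with N_2=-23, N_1=6]  = 40; N_4 = 3N_2 - N_3 + 6  [with N_2=-23, N_3=40]  = -103; N_5 = N_2^2 + N_4  [with N_2=-23, N_4=-103]  = 426.
Change = 472 − 426 = 46.

46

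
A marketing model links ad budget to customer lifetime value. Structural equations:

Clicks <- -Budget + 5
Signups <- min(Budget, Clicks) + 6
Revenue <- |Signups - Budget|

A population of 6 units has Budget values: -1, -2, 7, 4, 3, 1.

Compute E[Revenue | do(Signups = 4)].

do(Signups=4) breaks Signups's dependence on Budget. With Signups=4 fixed, Revenue across the units is 5, 6, 3, 0, 1, 3, mean 3.

3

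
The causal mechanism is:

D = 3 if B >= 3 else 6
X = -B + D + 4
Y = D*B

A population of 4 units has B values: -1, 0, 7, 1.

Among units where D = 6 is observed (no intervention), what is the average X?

E[X|D=6] averages over only the 3 units with D=6 (B = -1, 0, 1): X = 11, 10, 9, mean 10.

10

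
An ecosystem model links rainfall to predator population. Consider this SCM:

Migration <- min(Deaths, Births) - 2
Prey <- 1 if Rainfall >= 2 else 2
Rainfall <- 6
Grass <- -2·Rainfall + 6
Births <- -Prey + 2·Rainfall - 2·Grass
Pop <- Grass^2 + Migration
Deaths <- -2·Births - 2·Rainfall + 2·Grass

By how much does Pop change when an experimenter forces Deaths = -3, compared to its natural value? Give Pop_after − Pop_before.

Under do(Deaths=-3), the mechanism Deaths <- -2·Births - 2·Rainfall + 2·Grass is discarded; Deaths is fixed at -3.
Grass = -2·Rainfall + 6  [with Rainfall=6]  = -6
Prey = 1 if Rainfall >= 2 else 2  [with Rainfall=6]  = 1
Births = -Prey + 2·Rainfall - 2·Grass  [with Prey=1, Rainfall=6, Grass=-6]  = 23
Migration = min(Deaths, Births) - 2  [with Deaths=-3, Births=23]  = -5
Pop = Grass^2 + Migration  [with Grass=-6, Migration=-5]  = 31
Without intervention: Grass = -2·Rainfall + 6  [with Rainfall=6]  = -6; Prey = 1 if Rainfall >= 2 else 2  [with Rainfall=6]  = 1; Births = -Prey + 2·Rainfall - 2·Grass  [with Prey=1, Rainfall=6, Grass=-6]  = 23; Deaths = -2·Births - 2·Rainfall + 2·Grass  [with Births=23, Rainfall=6, Grass=-6]  = -70; Migration = min(Deaths, Births) - 2  [with Deaths=-70, Births=23]  = -72; Pop = Grass^2 + Migration  [with Grass=-6, Migration=-72]  = -36.
Change = 31 − (-36) = 67.

67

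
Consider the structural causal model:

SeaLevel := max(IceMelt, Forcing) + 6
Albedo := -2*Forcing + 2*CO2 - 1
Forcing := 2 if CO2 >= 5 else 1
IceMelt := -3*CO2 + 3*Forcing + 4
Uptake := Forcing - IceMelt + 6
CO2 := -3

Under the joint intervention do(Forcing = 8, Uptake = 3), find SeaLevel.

43

Setting Forcing = 8, Uptake = 3 by intervention discards those variables' equations.
IceMelt = -3*CO2 + 3*Forcing + 4  [with CO2=-3, Forcing=8]  = 37
SeaLevel = max(IceMelt, Forcing) + 6  [with IceMelt=37, Forcing=8]  = 43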